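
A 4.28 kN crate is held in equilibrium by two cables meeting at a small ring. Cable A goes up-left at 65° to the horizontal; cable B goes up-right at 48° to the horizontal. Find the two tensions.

ΣF_x = 0: −T_A·cos65° + T_B·cos48° = 0 → T_B = 0.631593·T_A.
ΣF_y = 0: T_A·sin65° + T_B·sin48° = 4.28.
Substitute: T_A·(0.906308 + 0.631593·0.743145) = 4.28 → T_A = 3.1112 ≈ 3.111 kN.
Then T_B = 0.631593 × 3.1112 = 1.965 kN.

T_A = 3.111 kN, T_B = 1.965 kN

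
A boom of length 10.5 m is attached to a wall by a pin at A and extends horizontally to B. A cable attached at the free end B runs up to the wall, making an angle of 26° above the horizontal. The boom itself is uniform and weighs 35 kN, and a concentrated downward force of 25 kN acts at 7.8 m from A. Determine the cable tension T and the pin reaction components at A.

T = 82.29 kN, A_x = 73.96 kN, A_y = 23.93 kN

ΣM about A: T·sin26°·10.5 − 35·5.25 − 25·7.8 = 0 → T = 378.75/(10.5·0.438371) = 82.2852 ≈ 82.29 kN.
ΣF_x = 0: A_x − T·cos26° = 0 → A_x = 82.2852 × 0.898794 = 73.96 kN.
ΣF_y = 0: A_y + T·sin26° − 35 − 25 = 0 → A_y = 60 − 82.2852 × 0.438371 = 23.93 kN.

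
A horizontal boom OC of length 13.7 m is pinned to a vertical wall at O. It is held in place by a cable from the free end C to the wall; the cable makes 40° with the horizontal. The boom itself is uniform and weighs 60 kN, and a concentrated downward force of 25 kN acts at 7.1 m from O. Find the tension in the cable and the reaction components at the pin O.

ΣM about O: T·sin40°·13.7 − 60·6.85 − 25·7.1 = 0 → T = 588.5/(13.7·0.642788) = 66.828 ≈ 66.83 kN.
ΣF_x = 0: O_x − T·cos40° = 0 → O_x = 66.828 × 0.766044 = 51.19 kN.
ΣF_y = 0: O_y + T·sin40° − 60 − 25 = 0 → O_y = 85 − 66.828 × 0.642788 = 42.04 kN.

T = 66.83 kN, O_x = 51.19 kN, O_y = 42.04 kN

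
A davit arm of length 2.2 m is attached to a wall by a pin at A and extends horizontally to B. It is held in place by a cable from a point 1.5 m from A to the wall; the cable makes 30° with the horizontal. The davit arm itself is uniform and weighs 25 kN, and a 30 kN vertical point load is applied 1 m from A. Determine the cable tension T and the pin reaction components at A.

ΣM about A: T·sin30°·1.5 − 25·1.1 − 30·1 = 0 → T = 57.5/(1.5·0.5) = 76.6667 ≈ 76.67 kN.
ΣF_x = 0: A_x − T·cos30° = 0 → A_x = 76.6667 × 0.866025 = 66.40 kN.
ΣF_y = 0: A_y + T·sin30° − 25 − 30 = 0 → A_y = 55 − 76.6667 × 0.5 = 16.67 kN.

T = 76.67 kN, A_x = 66.40 kN, A_y = 16.67 kN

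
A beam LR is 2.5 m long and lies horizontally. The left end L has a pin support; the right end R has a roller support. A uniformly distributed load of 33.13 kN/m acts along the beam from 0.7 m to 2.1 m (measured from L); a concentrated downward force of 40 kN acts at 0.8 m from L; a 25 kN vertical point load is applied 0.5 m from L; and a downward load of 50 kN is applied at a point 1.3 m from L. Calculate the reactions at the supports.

L_x = 0, L_y = 91.61 kN, R_y = 69.77 kN

Resultant of the distributed load: 33.13 × 1.4 = 46.382 kN at 1.4 m from L.
Moments about L: R_y·2.5 − (33.13·1.4)·1.4 − 40·0.8 − 25·0.5 − 50·1.3 = 0 → R_y = 174.4348/2.5 = 69.7739 ≈ 69.77 kN.
ΣF_y = 0: L_y + 69.7739 − 33.13·1.4 − 40 − 25 − 50 = 0 → L_y = 91.61 kN.
ΣF_x = 0: no horizontal applied forces, so L_x = 0.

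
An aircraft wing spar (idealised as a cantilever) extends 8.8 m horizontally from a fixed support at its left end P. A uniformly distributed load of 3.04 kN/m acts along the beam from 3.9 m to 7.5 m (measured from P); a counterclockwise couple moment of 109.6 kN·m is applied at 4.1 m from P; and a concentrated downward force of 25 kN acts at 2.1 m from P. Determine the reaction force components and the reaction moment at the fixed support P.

P_x = 0, P_y = 35.94 kN, M_P = 5.281 kN·m

Resultant of the distributed load: 3.04 × 3.6 = 10.944 kN at 5.7 m from P.
ΣF_x = 0: P_x = 0.
ΣF_y = 0: P_y − 3.04·3.6 − 25 = 0 → P_y = 35.94 kN.
ΣM about P: M_P − (3.04·3.6)·5.7 + 109.6 − 25·2.1 = 0 → M_P = 5.281 kN·m.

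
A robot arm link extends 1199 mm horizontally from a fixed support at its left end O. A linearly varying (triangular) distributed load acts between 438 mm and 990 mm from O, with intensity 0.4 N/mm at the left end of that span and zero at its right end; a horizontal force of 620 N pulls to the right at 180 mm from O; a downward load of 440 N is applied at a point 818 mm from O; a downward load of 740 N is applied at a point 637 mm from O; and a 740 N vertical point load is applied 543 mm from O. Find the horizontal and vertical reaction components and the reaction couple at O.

Resultant of the triangular load: ½ × 0.4 × 552 = 110.4 N, acting at 622 mm from O (one-third of the span from the peak).
ΣF_x = 0: O_x + 620 = 0 → O_x = -620.0 N.
ΣF_y = 0: O_y − ½·0.4·552 − 440 − 740 − 740 = 0 → O_y = 2030 N.
ΣM about O: M_O − (½·0.4·552)·622 − 440·818 − 740·637 − 740·543 = 0 → M_O = 1302000 N·mm.

O_x = -620.0 N, O_y = 2030 N, M_O = 1302000 N·mm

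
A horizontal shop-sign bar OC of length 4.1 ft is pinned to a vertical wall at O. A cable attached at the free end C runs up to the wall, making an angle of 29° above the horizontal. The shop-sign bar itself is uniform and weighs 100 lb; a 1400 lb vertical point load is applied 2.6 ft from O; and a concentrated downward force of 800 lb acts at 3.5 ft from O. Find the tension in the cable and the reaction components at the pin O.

ΣM about O: T·sin29°·4.1 − 100·2.05 − 1400·2.6 − 800·3.5 = 0 → T = 6645/(4.1·0.48481) = 3343.02 ≈ 3343 lb.
ΣF_x = 0: O_x − T·cos29° = 0 → O_x = 3343.02 × 0.87462 = 2924 lb.
ΣF_y = 0: O_y + T·sin29° − 100 − 1400 − 800 = 0 → O_y = 2300 − 3343.02 × 0.48481 = 679.3 lb.

T = 3343 lb, O_x = 2924 lb, O_y = 679.3 lb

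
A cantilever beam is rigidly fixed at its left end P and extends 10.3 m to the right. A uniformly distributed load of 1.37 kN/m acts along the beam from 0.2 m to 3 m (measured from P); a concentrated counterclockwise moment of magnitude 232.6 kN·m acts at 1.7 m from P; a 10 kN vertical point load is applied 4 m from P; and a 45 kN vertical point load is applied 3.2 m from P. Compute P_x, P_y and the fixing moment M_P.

P_x = 0, P_y = 58.84 kN, M_P = -42.46 kN·m

Resultant of the distributed load: 1.37 × 2.8 = 3.836 kN at 1.6 m from P.
ΣF_x = 0: P_x = 0.
ΣF_y = 0: P_y − 1.37·2.8 − 10 − 45 = 0 → P_y = 58.84 kN.
ΣM about P: M_P − (1.37·2.8)·1.6 + 232.6 − 10·4 − 45·3.2 = 0 → M_P = -42.46 kN·m.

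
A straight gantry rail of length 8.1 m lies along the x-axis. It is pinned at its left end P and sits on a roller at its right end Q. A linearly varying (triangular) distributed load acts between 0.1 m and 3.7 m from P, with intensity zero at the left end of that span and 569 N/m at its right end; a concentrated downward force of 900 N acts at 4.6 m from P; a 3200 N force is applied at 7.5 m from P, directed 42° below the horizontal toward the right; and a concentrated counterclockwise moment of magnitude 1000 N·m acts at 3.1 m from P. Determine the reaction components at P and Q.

P_x = -2378 N, P_y = 1379 N, Q_y = 2686 N

Resultant of the triangular load: ½ × 569 × 3.6 = 1024.2 N, acting at 2.5 m from P (one-third of the span from the peak).
ΣM about P: Q_y·8.1 − (½·569·3.6)·2.5 − 900·4.6 − 3200·sin42°·7.5 + 1000 = 0 → Q_y = 21759.6/8.1 = 2686.37 ≈ 2686 N.
ΣF_y = 0: P_y + 2686.37 − ½·569·3.6 − 900 − 3200·sin42° = 0 → P_y = 1379 N.
ΣF_x = 0: P_x + 3200·cos42° = 0 → P_x = -2378 N.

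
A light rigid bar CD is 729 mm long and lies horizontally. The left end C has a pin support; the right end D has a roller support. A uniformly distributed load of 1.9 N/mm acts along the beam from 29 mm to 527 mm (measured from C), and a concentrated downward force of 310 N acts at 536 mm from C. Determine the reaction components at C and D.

Resultant of the distributed load: 1.9 × 498 = 946.2 N at 278 mm from C.
ΣM about C: D_y·729 − (1.9·498)·278 − 310·536 = 0 → D_y = 429203.6/729 = 588.757 ≈ 588.8 N.
ΣF_y = 0: C_y + 588.757 − 1.9·498 − 310 = 0 → C_y = 667.4 N.
ΣF_x = 0: no horizontal applied forces, so C_x = 0.

C_x = 0, C_y = 667.4 N, D_y = 588.8 N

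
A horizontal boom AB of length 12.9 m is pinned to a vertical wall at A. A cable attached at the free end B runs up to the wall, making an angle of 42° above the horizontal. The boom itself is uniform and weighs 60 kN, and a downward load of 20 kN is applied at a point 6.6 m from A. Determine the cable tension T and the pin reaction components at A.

T = 60.13 kN, A_x = 44.68 kN, A_y = 39.77 kN

ΣM about A: T·sin42°·12.9 − 60·6.45 − 20·6.6 = 0 → T = 519/(12.9·0.669131) = 60.1266 ≈ 60.13 kN.
ΣF_x = 0: A_x − T·cos42° = 0 → A_x = 60.1266 × 0.743145 = 44.68 kN.
ΣF_y = 0: A_y + T·sin42° − 60 − 20 = 0 → A_y = 80 − 60.1266 × 0.669131 = 39.77 kN.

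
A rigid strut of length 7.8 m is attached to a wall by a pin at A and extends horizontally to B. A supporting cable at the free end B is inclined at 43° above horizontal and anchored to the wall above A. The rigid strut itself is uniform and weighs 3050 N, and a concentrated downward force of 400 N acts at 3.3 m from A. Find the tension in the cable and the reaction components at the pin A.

ΣM about A: T·sin43°·7.8 − 3050·3.9 − 400·3.3 = 0 → T = 13215/(7.8·0.681998) = 2484.22 ≈ 2484 N.
ΣF_x = 0: A_x − T·cos43° = 0 → A_x = 2484.22 × 0.731354 = 1817 N.
ΣF_y = 0: A_y + T·sin43° − 3050 − 400 = 0 → A_y = 3450 − 2484.22 × 0.681998 = 1756 N.

T = 2484 N, A_x = 1817 N, A_y = 1756 N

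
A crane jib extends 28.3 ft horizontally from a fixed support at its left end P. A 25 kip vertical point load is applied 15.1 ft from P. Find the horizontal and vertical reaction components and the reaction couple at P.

ΣF_x = 0: P_x = 0.
ΣF_y = 0: P_y − 25 = 0 → P_y = 25.00 kip.
ΣM about P: M_P − 25·15.1 = 0 → M_P = 377.5 kip·ft.

P_x = 0, P_y = 25.00 kip, M_P = 377.5 kip·ft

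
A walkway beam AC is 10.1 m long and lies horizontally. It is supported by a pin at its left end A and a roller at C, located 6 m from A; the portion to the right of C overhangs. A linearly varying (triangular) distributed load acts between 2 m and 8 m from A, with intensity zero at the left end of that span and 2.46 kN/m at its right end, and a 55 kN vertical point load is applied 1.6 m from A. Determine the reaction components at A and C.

Resultant of the triangular load: ½ × 2.46 × 6 = 7.38 kN, acting at 6 m from A (one-third of the span from the peak).
ΣM about A: C_y·6 − (½·2.46·6)·6 − 55·1.6 = 0 → C_y = 132.28/6 = 22.0467 ≈ 22.05 kN.
ΣF_y = 0: A_y + 22.0467 − ½·2.46·6 − 55 = 0 → A_y = 40.33 kN.
ΣF_x = 0: no horizontal applied forces, so A_x = 0.

A_x = 0, A_y = 40.33 kN, C_y = 22.05 kN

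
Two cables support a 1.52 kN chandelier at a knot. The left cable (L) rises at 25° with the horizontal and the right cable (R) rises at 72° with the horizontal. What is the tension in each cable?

ΣF_x = 0: −T_L·cos25° + T_R·cos72° = 0 → T_R = 2.93287·T_L.
ΣF_y = 0: T_L·sin25° + T_R·sin72° = 1.52.
Substitute: T_L·(0.422618 + 2.93287·0.951057) = 1.52 → T_L = 0.473234 ≈ 0.4732 kN.
Then T_R = 2.93287 × 0.473234 = 1.388 kN.

T_L = 0.4732 kN, T_R = 1.388 kN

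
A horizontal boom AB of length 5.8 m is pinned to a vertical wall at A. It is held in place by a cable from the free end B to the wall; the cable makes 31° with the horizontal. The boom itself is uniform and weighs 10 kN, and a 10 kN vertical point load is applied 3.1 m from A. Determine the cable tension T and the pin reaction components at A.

ΣM about A: T·sin31°·5.8 − 10·2.9 − 10·3.1 = 0 → T = 60/(5.8·0.515038) = 20.0856 ≈ 20.09 kN.
ΣF_x = 0: A_x − T·cos31° = 0 → A_x = 20.0856 × 0.857167 = 17.22 kN.
ΣF_y = 0: A_y + T·sin31° − 10 − 10 = 0 → A_y = 20 − 20.0856 × 0.515038 = 9.655 kN.

T = 20.09 kN, A_x = 17.22 kN, A_y = 9.655 kN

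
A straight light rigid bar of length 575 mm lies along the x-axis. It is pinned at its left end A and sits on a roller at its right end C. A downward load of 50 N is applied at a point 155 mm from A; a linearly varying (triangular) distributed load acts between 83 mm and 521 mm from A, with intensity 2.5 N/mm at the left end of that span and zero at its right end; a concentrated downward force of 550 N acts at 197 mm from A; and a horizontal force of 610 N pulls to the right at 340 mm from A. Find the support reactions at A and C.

Resultant of the triangular load: ½ × 2.5 × 438 = 547.5 N, acting at 229 mm from A (one-third of the span from the peak).
ΣM about A: C_y·575 − 50·155 − (½·2.5·438)·229 − 550·197 = 0 → C_y = 241477.5/575 = 419.961 ≈ 420.0 N.
ΣF_y = 0: A_y + 419.961 − 50 − ½·2.5·438 − 550 = 0 → A_y = 727.5 N.
ΣF_x = 0: A_x + 610 = 0 → A_x = -610.0 N.

A_x = -610.0 N, A_y = 727.5 N, C_y = 420.0 N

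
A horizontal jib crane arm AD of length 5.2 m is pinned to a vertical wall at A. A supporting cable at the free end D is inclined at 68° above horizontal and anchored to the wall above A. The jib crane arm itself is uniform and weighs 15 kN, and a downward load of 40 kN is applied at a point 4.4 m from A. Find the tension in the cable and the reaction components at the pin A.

T = 44.59 kN, A_x = 16.70 kN, A_y = 13.65 kN

ΣM about A: T·sin68°·5.2 − 15·2.6 − 40·4.4 = 0 → T = 215/(5.2·0.927184) = 44.5933 ≈ 44.59 kN.
ΣF_x = 0: A_x − T·cos68° = 0 → A_x = 44.5933 × 0.374607 = 16.70 kN.
ΣF_y = 0: A_y + T·sin68° − 15 − 40 = 0 → A_y = 55 − 44.5933 × 0.927184 = 13.65 kN.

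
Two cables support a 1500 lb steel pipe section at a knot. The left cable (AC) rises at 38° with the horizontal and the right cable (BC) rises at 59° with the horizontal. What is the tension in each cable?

ΣF_x = 0: −T_AC·cos38° + T_BC·cos59° = 0 → T_BC = 1.53·T_AC.
ΣF_y = 0: T_AC·sin38° + T_BC·sin59° = 1500.
Substitute: T_AC·(0.615661 + 1.53·0.857167) = 1500 → T_AC = 778.361 ≈ 778.4 lb.
Then T_BC = 1.53 × 778.361 = 1191 lb.

T_AC = 778.4 lb, T_BC = 1191 lb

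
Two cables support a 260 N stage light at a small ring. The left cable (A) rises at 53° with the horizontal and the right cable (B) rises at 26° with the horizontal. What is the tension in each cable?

T_A = 238.1 N, T_B = 159.4 N

ΣF_x = 0: −T_A·cos53° + T_B·cos26° = 0 → T_B = 0.669581·T_A.
ΣF_y = 0: T_A·sin53° + T_B·sin26° = 260.
Substitute: T_A·(0.798636 + 0.669581·0.438371) = 260 → T_A = 238.06 ≈ 238.1 N.
Then T_B = 0.669581 × 238.06 = 159.4 N.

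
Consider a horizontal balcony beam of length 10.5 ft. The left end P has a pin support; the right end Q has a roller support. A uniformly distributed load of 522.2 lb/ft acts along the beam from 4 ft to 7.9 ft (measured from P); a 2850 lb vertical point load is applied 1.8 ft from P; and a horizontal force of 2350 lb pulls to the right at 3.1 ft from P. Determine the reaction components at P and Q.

P_x = -2350 lb, P_y = 3244 lb, Q_y = 1643 lb

Resultant of the distributed load: 522.2 × 3.9 = 2036.58 lb at 5.95 ft from P.
Taking moments about P: Q_y·10.5 − (522.2·3.9)·5.95 − 2850·1.8 = 0 → Q_y = 17247.651/10.5 = 1642.63 ≈ 1643 lb.
ΣF_y = 0: P_y + 1642.63 − 522.2·3.9 − 2850 = 0 → P_y = 3244 lb.
ΣF_x = 0: P_x + 2350 = 0 → P_x = -2350 lb.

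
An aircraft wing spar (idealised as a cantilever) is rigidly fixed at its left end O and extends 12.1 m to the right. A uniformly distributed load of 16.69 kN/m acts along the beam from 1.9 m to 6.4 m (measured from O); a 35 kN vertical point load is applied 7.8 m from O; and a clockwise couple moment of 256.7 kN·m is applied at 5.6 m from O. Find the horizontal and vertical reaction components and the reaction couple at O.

O_x = 0, O_y = 110.1 kN, M_O = 841.4 kN·m

Resultant of the distributed load: 16.69 × 4.5 = 75.105 kN at 4.15 m from O.
ΣF_x = 0: O_x = 0.
ΣF_y = 0: O_y − 16.69·4.5 − 35 = 0 → O_y = 110.1 kN.
ΣM about O: M_O − (16.69·4.5)·4.15 − 35·7.8 − 256.7 = 0 → M_O = 841.4 kN·m.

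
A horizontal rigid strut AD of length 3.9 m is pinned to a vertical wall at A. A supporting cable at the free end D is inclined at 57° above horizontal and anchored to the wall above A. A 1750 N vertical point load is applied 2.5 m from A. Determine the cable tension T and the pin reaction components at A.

ΣM about A: T·sin57°·3.9 − 1750·2.5 = 0 → T = 4375/(3.9·0.838671) = 1337.59 ≈ 1338 N.
ΣF_x = 0: A_x − T·cos57° = 0 → A_x = 1337.59 × 0.544639 = 728.5 N.
ΣF_y = 0: A_y + T·sin57° − 1750 = 0 → A_y = 1750 − 1337.59 × 0.838671 = 628.2 N.

T = 1338 N, A_x = 728.5 N, A_y = 628.2 N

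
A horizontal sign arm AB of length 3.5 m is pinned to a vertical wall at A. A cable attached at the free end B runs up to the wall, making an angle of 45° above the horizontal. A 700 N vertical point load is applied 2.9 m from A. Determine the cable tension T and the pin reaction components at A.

ΣM about A: T·sin45°·3.5 − 700·2.9 = 0 → T = 2030/(3.5·0.707107) = 820.244 ≈ 820.2 N.
ΣF_x = 0: A_x − T·cos45° = 0 → A_x = 820.244 × 0.707107 = 580.0 N.
ΣF_y = 0: A_y + T·sin45° − 700 = 0 → A_y = 700 − 820.244 × 0.707107 = 120.0 N.

T = 820.2 N, A_x = 580.0 N, A_y = 120.0 N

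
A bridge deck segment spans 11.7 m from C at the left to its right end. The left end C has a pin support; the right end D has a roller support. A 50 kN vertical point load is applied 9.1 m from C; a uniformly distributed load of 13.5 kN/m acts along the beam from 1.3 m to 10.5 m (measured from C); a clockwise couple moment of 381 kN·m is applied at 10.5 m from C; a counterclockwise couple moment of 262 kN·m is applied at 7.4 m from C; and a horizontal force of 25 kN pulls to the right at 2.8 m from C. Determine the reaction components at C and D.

Resultant of the distributed load: 13.5 × 9.2 = 124.2 kN at 5.9 m from C.
Moments about C: D_y·11.7 − 50·9.1 − (13.5·9.2)·5.9 − 381 + 262 = 0 → D_y = 1306.78/11.7 = 111.691 ≈ 111.7 kN.
ΣF_y = 0: C_y + 111.691 − 50 − 13.5·9.2 = 0 → C_y = 62.51 kN.
ΣF_x = 0: C_x + 25 = 0 → C_x = -25.00 kN.

C_x = -25.00 kN, C_y = 62.51 kN, D_y = 111.7 kN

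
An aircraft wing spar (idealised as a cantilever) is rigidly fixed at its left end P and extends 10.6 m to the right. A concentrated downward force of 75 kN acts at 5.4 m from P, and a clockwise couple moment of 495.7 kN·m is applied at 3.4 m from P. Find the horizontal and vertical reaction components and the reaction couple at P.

ΣF_x = 0: P_x = 0.
ΣF_y = 0: P_y − 75 = 0 → P_y = 75.00 kN.
ΣM about P: M_P − 75·5.4 − 495.7 = 0 → M_P = 900.7 kN·m.

P_x = 0, P_y = 75.00 kN, M_P = 900.7 kN·m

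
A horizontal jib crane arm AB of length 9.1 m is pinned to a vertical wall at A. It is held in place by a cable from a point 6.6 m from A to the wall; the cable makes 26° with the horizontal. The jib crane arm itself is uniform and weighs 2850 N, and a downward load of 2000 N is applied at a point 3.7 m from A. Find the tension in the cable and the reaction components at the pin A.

T = 7040 N, A_x = 6327 N, A_y = 1764 N

ΣM about A: T·sin26°·6.6 − 2850·4.55 − 2000·3.7 = 0 → T = 20367.5/(6.6·0.438371) = 7039.66 ≈ 7040 N.
ΣF_x = 0: A_x − T·cos26° = 0 → A_x = 7039.66 × 0.898794 = 6327 N.
ΣF_y = 0: A_y + T·sin26° − 2850 − 2000 = 0 → A_y = 4850 − 7039.66 × 0.438371 = 1764 N.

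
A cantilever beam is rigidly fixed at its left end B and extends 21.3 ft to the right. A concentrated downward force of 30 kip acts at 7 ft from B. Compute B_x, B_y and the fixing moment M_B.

B_x = 0, B_y = 30.00 kip, M_B = 210.0 kip·ft

ΣF_x = 0: B_x = 0.
ΣF_y = 0: B_y − 30 = 0 → B_y = 30.00 kip.
ΣM about B: M_B − 30·7 = 0 → M_B = 210.0 kip·ft.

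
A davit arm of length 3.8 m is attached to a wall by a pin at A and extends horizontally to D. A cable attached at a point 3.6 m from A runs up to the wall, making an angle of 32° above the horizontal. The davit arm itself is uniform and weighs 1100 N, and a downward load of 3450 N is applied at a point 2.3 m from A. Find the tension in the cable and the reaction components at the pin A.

ΣM about A: T·sin32°·3.6 − 1100·1.9 − 3450·2.3 = 0 → T = 10025/(3.6·0.529919) = 5255 N.
ΣF_x = 0: A_x − T·cos32° = 0 → A_x = 5255 × 0.848048 = 4456 N.
ΣF_y = 0: A_y + T·sin32° − 1100 − 3450 = 0 → A_y = 4550 − 5255 × 0.529919 = 1765 N.

T = 5255 N, A_x = 4456 N, A_y = 1765 N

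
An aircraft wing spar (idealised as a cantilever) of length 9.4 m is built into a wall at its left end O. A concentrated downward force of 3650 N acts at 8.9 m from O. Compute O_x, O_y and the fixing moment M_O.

O_x = 0, O_y = 3650 N, M_O = 32480 N·m

ΣF_x = 0: O_x = 0.
ΣF_y = 0: O_y − 3650 = 0 → O_y = 3650 N.
ΣM about O: M_O − 3650·8.9 = 0 → M_O = 32480 N·m.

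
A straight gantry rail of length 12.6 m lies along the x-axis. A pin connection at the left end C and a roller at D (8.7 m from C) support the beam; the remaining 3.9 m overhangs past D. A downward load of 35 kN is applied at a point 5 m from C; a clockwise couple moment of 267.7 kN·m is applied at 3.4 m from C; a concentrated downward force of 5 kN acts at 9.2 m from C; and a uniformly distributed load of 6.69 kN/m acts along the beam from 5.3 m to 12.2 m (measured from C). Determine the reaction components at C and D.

Resultant of the distributed load: 6.69 × 6.9 = 46.161 kN at 8.75 m from C.
Moments about C: D_y·8.7 − 35·5 − 267.7 − 5·9.2 − (6.69·6.9)·8.75 = 0 → D_y = 892.60875/8.7 = 102.599 ≈ 102.6 kN.
ΣF_y = 0: C_y + 102.599 − 35 − 5 − 6.69·6.9 = 0 → C_y = -16.44 kN.
ΣF_x = 0: no horizontal applied forces, so C_x = 0.

C_x = 0, C_y = -16.44 kN, D_y = 102.6 kN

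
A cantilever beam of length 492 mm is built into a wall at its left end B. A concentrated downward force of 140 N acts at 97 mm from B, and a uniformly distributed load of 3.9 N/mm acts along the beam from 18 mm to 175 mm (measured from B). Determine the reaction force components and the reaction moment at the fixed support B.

Resultant of the distributed load: 3.9 × 157 = 612.3 N at 96.5 mm from B.
ΣF_x = 0: B_x = 0.
ΣF_y = 0: B_y − 140 − 3.9·157 = 0 → B_y = 752.3 N.
ΣM about B: M_B − 140·97 − (3.9·157)·96.5 = 0 → M_B = 72670 N·mm.

B_x = 0, B_y = 752.3 N, M_B = 72670 N·mm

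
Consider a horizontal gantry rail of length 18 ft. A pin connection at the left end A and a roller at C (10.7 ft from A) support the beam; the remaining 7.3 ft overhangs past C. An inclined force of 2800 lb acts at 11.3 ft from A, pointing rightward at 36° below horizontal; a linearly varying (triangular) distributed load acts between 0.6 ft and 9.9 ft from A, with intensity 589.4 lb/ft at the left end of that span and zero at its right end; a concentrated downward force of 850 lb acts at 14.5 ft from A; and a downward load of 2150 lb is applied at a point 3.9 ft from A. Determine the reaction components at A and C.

Resultant of the triangular load: ½ × 589.4 × 9.3 = 2740.71 lb, acting at 3.7 ft from A (one-third of the span from the peak).
Moments about A: C_y·10.7 − 2800·sin36°·11.3 − (½·589.4·9.3)·3.7 − 850·14.5 − 2150·3.9 = 0 → C_y = 49448.2/10.7 = 4621.33 ≈ 4621 lb.
ΣF_y = 0: A_y + 4621.33 − 2800·sin36° − ½·589.4·9.3 − 850 − 2150 = 0 → A_y = 2765 lb.
ΣF_x = 0: A_x + 2800·cos36° = 0 → A_x = -2265 lb.

A_x = -2265 lb, A_y = 2765 lb, C_y = 4621 lb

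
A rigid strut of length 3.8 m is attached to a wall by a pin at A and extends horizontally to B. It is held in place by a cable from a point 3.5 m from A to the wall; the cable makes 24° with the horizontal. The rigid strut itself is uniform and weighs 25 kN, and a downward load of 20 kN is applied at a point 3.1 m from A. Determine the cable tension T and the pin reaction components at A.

ΣM about A: T·sin24°·3.5 − 25·1.9 − 20·3.1 = 0 → T = 109.5/(3.5·0.406737) = 76.9188 ≈ 76.92 kN.
ΣF_x = 0: A_x − T·cos24° = 0 → A_x = 76.9188 × 0.913545 = 70.27 kN.
ΣF_y = 0: A_y + T·sin24° − 25 − 20 = 0 → A_y = 45 − 76.9188 × 0.406737 = 13.71 kN.

T = 76.92 kN, A_x = 70.27 kN, A_y = 13.71 kN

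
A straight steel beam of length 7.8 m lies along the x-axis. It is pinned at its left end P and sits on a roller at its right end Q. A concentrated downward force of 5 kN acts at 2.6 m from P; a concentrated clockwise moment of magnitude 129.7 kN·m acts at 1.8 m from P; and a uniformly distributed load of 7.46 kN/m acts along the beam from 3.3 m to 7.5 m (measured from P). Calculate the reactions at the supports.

Resultant of the distributed load: 7.46 × 4.2 = 31.332 kN at 5.4 m from P.
ΣM about P: Q_y·7.8 − 5·2.6 − 129.7 − (7.46·4.2)·5.4 = 0 → Q_y = 311.8928/7.8 = 39.9863 ≈ 39.99 kN.
ΣF_y = 0: P_y + 39.9863 − 5 − 7.46·4.2 = 0 → P_y = -3.654 kN.
ΣF_x = 0: no horizontal applied forces, so P_x = 0.

P_x = 0, P_y = -3.654 kN, Q_y = 39.99 kN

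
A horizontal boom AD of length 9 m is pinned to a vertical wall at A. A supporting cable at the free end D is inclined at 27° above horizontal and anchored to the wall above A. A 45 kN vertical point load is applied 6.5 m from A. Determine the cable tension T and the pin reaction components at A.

T = 71.59 kN, A_x = 63.78 kN, A_y = 12.50 kN

ΣM about A: T·sin27°·9 − 45·6.5 = 0 → T = 292.5/(9·0.45399) = 71.5875 ≈ 71.59 kN.
ΣF_x = 0: A_x − T·cos27° = 0 → A_x = 71.5875 × 0.891007 = 63.78 kN.
ΣF_y = 0: A_y + T·sin27° − 45 = 0 → A_y = 45 − 71.5875 × 0.45399 = 12.50 kN.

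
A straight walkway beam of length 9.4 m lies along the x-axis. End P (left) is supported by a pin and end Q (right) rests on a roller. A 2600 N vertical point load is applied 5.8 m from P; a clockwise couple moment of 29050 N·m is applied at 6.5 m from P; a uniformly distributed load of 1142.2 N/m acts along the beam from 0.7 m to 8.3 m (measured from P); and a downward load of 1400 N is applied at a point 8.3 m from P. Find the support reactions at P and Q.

Resultant of the distributed load: 1142.2 × 7.6 = 8680.72 N at 4.5 m from P.
ΣM about P: Q_y·9.4 − 2600·5.8 − 29050 − (1142.2·7.6)·4.5 − 1400·8.3 = 0 → Q_y = 94813.24/9.4 = 10086.5 ≈ 10090 N.
ΣF_y = 0: P_y + 10086.5 − 2600 − 1142.2·7.6 − 1400 = 0 → P_y = 2594 N.
ΣF_x = 0: no horizontal applied forces, so P_x = 0.

P_x = 0, P_y = 2594 N, Q_y = 10090 N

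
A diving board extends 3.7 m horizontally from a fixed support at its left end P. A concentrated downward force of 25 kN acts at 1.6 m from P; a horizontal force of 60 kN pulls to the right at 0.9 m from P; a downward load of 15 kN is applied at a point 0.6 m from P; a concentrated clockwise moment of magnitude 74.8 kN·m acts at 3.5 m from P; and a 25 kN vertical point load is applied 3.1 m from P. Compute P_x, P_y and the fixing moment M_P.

ΣF_x = 0: P_x + 60 = 0 → P_x = -60.00 kN.
ΣF_y = 0: P_y − 25 − 15 − 25 = 0 → P_y = 65.00 kN.
ΣM about P: M_P − 25·1.6 − 15·0.6 − 74.8 − 25·3.1 = 0 → M_P = 201.3 kN·m.

P_x = -60.00 kN, P_y = 65.00 kN, M_P = 201.3 kN·m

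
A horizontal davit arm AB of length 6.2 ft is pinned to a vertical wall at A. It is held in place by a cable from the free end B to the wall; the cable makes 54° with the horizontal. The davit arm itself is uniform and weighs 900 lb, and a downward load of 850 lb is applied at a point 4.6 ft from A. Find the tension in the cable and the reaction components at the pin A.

ΣM about A: T·sin54°·6.2 − 900·3.1 − 850·4.6 = 0 → T = 6700/(6.2·0.809017) = 1335.75 ≈ 1336 lb.
ΣF_x = 0: A_x − T·cos54° = 0 → A_x = 1335.75 × 0.587785 = 785.1 lb.
ΣF_y = 0: A_y + T·sin54° − 900 − 850 = 0 → A_y = 1750 − 1335.75 × 0.809017 = 669.4 lb.

T = 1336 lb, A_x = 785.1 lb, A_y = 669.4 lb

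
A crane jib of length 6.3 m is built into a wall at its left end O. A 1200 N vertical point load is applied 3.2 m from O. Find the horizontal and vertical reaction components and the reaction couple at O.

ΣF_x = 0: O_x = 0.
ΣF_y = 0: O_y − 1200 = 0 → O_y = 1200 N.
ΣM about O: M_O − 1200·3.2 = 0 → M_O = 3840 N·m.

O_x = 0, O_y = 1200 N, M_O = 3840 N·m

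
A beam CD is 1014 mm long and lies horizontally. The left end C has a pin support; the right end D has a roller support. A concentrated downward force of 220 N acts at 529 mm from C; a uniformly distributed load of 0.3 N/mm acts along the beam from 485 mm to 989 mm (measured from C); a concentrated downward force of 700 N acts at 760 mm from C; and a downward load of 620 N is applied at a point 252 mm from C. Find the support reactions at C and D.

Resultant of the distributed load: 0.3 × 504 = 151.2 N at 737 mm from C.
Taking moments about C: D_y·1014 − 220·529 − (0.3·504)·737 − 700·760 − 620·252 = 0 → D_y = 916054.4/1014 = 903.407 ≈ 903.4 N.
ΣF_y = 0: C_y + 903.407 − 220 − 0.3·504 − 700 − 620 = 0 → C_y = 787.8 N.
ΣF_x = 0: no horizontal applied forces, so C_x = 0.

C_x = 0, C_y = 787.8 N, D_y = 903.4 N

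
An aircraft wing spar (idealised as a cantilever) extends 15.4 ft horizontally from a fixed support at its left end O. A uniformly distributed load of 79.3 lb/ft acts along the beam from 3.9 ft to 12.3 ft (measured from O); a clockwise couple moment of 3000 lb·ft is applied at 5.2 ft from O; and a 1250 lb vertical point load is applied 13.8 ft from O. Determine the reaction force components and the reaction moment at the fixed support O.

O_x = 0, O_y = 1916 lb, M_O = 25650 lb·ft

Resultant of the distributed load: 79.3 × 8.4 = 666.12 lb at 8.1 ft from O.
ΣF_x = 0: O_x = 0.
ΣF_y = 0: O_y − 79.3·8.4 − 1250 = 0 → O_y = 1916 lb.
ΣM about O: M_O − (79.3·8.4)·8.1 − 3000 − 1250·13.8 = 0 → M_O = 25650 lb·ft.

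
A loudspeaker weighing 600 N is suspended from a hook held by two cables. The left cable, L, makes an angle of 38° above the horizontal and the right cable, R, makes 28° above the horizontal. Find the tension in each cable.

ΣF_x = 0: −T_L·cos38° + T_R·cos28° = 0 → T_R = 0.892477·T_L.
ΣF_y = 0: T_L·sin38° + T_R·sin28° = 600.
Substitute: T_L·(0.615661 + 0.892477·0.469472) = 600 → T_L = 579.904 ≈ 579.9 N.
Then T_R = 0.892477 × 579.904 = 517.6 N.

T_L = 579.9 N, T_R = 517.6 N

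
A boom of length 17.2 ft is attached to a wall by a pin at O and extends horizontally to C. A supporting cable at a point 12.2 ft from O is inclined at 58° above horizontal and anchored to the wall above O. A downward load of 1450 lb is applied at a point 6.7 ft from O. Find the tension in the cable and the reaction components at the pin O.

T = 939.0 lb, O_x = 497.6 lb, O_y = 653.7 lb

ΣM about O: T·sin58°·12.2 − 1450·6.7 = 0 → T = 9715/(12.2·0.848048) = 938.993 ≈ 939.0 lb.
ΣF_x = 0: O_x − T·cos58° = 0 → O_x = 938.993 × 0.529919 = 497.6 lb.
ΣF_y = 0: O_y + T·sin58° − 1450 = 0 → O_y = 1450 − 938.993 × 0.848048 = 653.7 lb.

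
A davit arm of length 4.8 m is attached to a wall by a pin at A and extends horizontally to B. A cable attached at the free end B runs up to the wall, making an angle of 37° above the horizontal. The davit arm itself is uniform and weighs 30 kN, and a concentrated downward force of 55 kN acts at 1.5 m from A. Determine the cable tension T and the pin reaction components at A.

T = 53.48 kN, A_x = 42.71 kN, A_y = 52.81 kN

ΣM about A: T·sin37°·4.8 − 30·2.4 − 55·1.5 = 0 → T = 154.5/(4.8·0.601815) = 53.484 ≈ 53.48 kN.
ΣF_x = 0: A_x − T·cos37° = 0 → A_x = 53.484 × 0.798636 = 42.71 kN.
ΣF_y = 0: A_y + T·sin37° − 30 − 55 = 0 → A_y = 85 − 53.484 × 0.601815 = 52.81 kN.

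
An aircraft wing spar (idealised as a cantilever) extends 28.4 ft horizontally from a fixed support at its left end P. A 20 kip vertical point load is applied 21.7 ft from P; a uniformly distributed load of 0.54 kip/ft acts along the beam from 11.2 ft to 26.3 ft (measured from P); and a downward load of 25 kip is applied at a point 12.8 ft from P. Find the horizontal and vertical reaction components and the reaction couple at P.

Resultant of the distributed load: 0.54 × 15.1 = 8.154 kip at 18.75 ft from P.
ΣF_x = 0: P_x = 0.
ΣF_y = 0: P_y − 20 − 0.54·15.1 − 25 = 0 → P_y = 53.15 kip.
ΣM about P: M_P − 20·21.7 − (0.54·15.1)·18.75 − 25·12.8 = 0 → M_P = 906.9 kip·ft.

P_x = 0, P_y = 53.15 kip, M_P = 906.9 kip·ft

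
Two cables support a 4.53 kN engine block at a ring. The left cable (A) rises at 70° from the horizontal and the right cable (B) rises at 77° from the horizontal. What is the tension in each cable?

ΣF_x = 0: −T_A·cos70° + T_B·cos77° = 0 → T_B = 1.52042·T_A.
ΣF_y = 0: T_A·sin70° + T_B·sin77° = 4.53.
Substitute: T_A·(0.939693 + 1.52042·0.97437) = 4.53 → T_A = 1.87102 ≈ 1.871 kN.
Then T_B = 1.52042 × 1.87102 = 2.845 kN.

T_A = 1.871 kN, T_B = 2.845 kN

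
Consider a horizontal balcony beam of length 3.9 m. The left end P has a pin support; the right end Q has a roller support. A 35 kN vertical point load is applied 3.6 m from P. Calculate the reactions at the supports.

Moments about P: Q_y·3.9 − 35·3.6 = 0 → Q_y = 126/3.9 = 32.3077 ≈ 32.31 kN.
ΣF_y = 0: P_y + 32.3077 − 35 = 0 → P_y = 2.692 kN.
ΣF_x = 0: no horizontal applied forces, so P_x = 0.

P_x = 0, P_y = 2.692 kN, Q_y = 32.31 kN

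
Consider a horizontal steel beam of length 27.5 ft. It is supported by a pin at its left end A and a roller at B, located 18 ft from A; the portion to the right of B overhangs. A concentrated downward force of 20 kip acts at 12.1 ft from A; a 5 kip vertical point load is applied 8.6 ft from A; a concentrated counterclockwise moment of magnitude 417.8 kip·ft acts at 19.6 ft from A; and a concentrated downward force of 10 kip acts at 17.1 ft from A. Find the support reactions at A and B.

Taking moments about A: B_y·18 − 20·12.1 − 5·8.6 + 417.8 − 10·17.1 = 0 → B_y = 38.2/18 = 2.12222 ≈ 2.122 kip.
ΣF_y = 0: A_y + 2.12222 − 20 − 5 − 10 = 0 → A_y = 32.88 kip.
ΣF_x = 0: no horizontal applied forces, so A_x = 0.

A_x = 0, A_y = 32.88 kip, B_y = 2.122 kip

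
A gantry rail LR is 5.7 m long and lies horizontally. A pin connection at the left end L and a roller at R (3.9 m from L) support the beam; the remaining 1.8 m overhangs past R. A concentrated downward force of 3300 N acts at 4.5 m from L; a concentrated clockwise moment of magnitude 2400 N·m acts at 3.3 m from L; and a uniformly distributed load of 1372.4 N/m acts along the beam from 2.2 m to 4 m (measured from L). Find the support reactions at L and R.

L_x = 0, L_y = -616.3 N, R_y = 6387 N

Resultant of the distributed load: 1372.4 × 1.8 = 2470.32 N at 3.1 m from L.
Taking moments about L: R_y·3.9 − 3300·4.5 − 2400 − (1372.4·1.8)·3.1 = 0 → R_y = 24907.992/3.9 = 6386.66 ≈ 6387 N.
ΣF_y = 0: L_y + 6386.66 − 3300 − 1372.4·1.8 = 0 → L_y = -616.3 N.
ΣF_x = 0: no horizontal applied forces, so L_x = 0.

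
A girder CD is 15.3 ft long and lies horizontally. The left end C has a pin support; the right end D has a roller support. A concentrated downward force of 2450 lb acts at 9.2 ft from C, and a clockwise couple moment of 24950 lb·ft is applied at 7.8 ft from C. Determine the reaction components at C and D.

Taking moments about C: D_y·15.3 − 2450·9.2 − 24950 = 0 → D_y = 47490/15.3 = 3103.92 ≈ 3104 lb.
ΣF_y = 0: C_y + 3103.92 − 2450 = 0 → C_y = -653.9 lb.
ΣF_x = 0: no horizontal applied forces, so C_x = 0.

C_x = 0, C_y = -653.9 lb, D_y = 3104 lb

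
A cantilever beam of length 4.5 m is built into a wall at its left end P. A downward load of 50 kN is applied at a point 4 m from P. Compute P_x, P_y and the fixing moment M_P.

P_x = 0, P_y = 50.00 kN, M_P = 200.0 kN·m

ΣF_x = 0: P_x = 0.
ΣF_y = 0: P_y − 50 = 0 → P_y = 50.00 kN.
ΣM about P: M_P − 50·4 = 0 → M_P = 200.0 kN·m.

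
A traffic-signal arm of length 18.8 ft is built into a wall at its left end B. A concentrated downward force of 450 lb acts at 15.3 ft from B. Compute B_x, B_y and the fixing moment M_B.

ΣF_x = 0: B_x = 0.
ΣF_y = 0: B_y − 450 = 0 → B_y = 450.0 lb.
ΣM about B: M_B − 450·15.3 = 0 → M_B = 6885 lb·ft.

B_x = 0, B_y = 450.0 lb, M_B = 6885 lb·ft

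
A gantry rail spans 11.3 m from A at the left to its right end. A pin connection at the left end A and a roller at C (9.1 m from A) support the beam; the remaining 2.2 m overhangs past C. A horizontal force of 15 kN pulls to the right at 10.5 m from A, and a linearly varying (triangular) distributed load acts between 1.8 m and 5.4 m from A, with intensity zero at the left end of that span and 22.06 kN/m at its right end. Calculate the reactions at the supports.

Resultant of the triangular load: ½ × 22.06 × 3.6 = 39.708 kN, acting at 4.2 m from A (one-third of the span from the peak).
Taking moments about A: C_y·9.1 − (½·22.06·3.6)·4.2 = 0 → C_y = 166.7736/9.1 = 18.3268 ≈ 18.33 kN.
ΣF_y = 0: A_y + 18.3268 − ½·22.06·3.6 = 0 → A_y = 21.38 kN.
ΣF_x = 0: A_x + 15 = 0 → A_x = -15.00 kN.

A_x = -15.00 kN, A_y = 21.38 kN, C_y = 18.33 kN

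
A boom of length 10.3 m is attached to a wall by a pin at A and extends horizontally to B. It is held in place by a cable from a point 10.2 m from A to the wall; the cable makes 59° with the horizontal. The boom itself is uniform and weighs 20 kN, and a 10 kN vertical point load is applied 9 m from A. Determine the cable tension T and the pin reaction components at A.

ΣM about A: T·sin59°·10.2 − 20·5.15 − 10·9 = 0 → T = 193/(10.2·0.857167) = 22.0745 ≈ 22.07 kN.
ΣF_x = 0: A_x − T·cos59° = 0 → A_x = 22.0745 × 0.515038 = 11.37 kN.
ΣF_y = 0: A_y + T·sin59° − 20 − 10 = 0 → A_y = 30 − 22.0745 × 0.857167 = 11.08 kN.

T = 22.07 kN, A_x = 11.37 kN, A_y = 11.08 kN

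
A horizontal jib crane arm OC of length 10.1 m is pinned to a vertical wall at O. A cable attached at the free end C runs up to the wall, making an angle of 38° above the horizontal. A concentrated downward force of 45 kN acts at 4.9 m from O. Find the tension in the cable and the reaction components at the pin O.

T = 35.46 kN, O_x = 27.94 kN, O_y = 23.17 kN

ΣM about O: T·sin38°·10.1 − 45·4.9 = 0 → T = 220.5/(10.1·0.615661) = 35.4606 ≈ 35.46 kN.
ΣF_x = 0: O_x − T·cos38° = 0 → O_x = 35.4606 × 0.788011 = 27.94 kN.
ΣF_y = 0: O_y + T·sin38° − 45 = 0 → O_y = 45 − 35.4606 × 0.615661 = 23.17 kN.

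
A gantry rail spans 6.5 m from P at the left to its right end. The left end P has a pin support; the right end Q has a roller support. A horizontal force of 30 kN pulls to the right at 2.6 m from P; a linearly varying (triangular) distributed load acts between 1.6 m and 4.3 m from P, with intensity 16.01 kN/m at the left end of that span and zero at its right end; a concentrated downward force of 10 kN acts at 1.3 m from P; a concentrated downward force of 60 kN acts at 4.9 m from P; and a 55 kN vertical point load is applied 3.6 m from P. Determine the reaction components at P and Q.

Resultant of the triangular load: ½ × 16.01 × 2.7 = 21.6135 kN, acting at 2.5 m from P (one-third of the span from the peak).
ΣM about P: Q_y·6.5 − (½·16.01·2.7)·2.5 − 10·1.3 − 60·4.9 − 55·3.6 = 0 → Q_y = 559.03375/6.5 = 86.0052 ≈ 86.01 kN.
ΣF_y = 0: P_y + 86.0052 − ½·16.01·2.7 − 10 − 60 − 55 = 0 → P_y = 60.61 kN.
ΣF_x = 0: P_x + 30 = 0 → P_x = -30.00 kN.

P_x = -30.00 kN, P_y = 60.61 kN, Q_y = 86.01 kN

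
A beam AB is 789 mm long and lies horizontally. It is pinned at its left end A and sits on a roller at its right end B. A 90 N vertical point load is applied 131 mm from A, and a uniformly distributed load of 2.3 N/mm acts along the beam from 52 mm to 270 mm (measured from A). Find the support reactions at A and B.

A_x = 0, A_y = 474.1 N, B_y = 117.3 N

Resultant of the distributed load: 2.3 × 218 = 501.4 N at 161 mm from A.
ΣM about A: B_y·789 − 90·131 − (2.3·218)·161 = 0 → B_y = 92515.4/789 = 117.257 ≈ 117.3 N.
ΣF_y = 0: A_y + 117.257 − 90 − 2.3·218 = 0 → A_y = 474.1 N.
ΣF_x = 0: no horizontal applied forces, so A_x = 0.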